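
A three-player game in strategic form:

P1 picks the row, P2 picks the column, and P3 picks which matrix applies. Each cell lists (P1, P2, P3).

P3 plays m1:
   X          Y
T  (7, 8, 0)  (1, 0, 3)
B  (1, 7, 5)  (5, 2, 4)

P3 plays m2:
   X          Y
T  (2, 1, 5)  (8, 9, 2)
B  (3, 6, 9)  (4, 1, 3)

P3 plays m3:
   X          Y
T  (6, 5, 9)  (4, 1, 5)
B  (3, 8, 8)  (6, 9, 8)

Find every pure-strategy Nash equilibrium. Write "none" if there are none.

The pure Nash equilibria are (T, X, m3); (B, X, m2); (B, Y, m3).

(T, X, m1): P3 can switch to m2 (0 → 5). Not NE.
(T, X, m2): P1 can switch to B (2 → 3). Not NE.
(T, X, m3): P1 gets 6, best alternative 3; P2 gets 5, best alternative 1; P3 gets 9, best alternative 5. No profitable deviation — NE.
(T, Y, m1): P1 can switch to B (1 → 5). Not NE.
(T, Y, m2): P3 can switch to m1 (2 → 3). Not NE.
(T, Y, m3): P1 can switch to B (4 → 6). Not NE.
(B, X, m1): P1 can switch to T (1 → 7). Not NE.
(B, X, m2): P1 gets 3, best alternative 2; P2 gets 6, best alternative 1; P3 gets 9, best alternative 8. No profitable deviation — NE.
(B, Y, m3): P1 gets 6, best alternative 4; P2 gets 9, best alternative 8; P3 gets 8, best alternative 4. No profitable deviation — NE.
(The remaining 3 profiles each have a profitable deviation by the same check.)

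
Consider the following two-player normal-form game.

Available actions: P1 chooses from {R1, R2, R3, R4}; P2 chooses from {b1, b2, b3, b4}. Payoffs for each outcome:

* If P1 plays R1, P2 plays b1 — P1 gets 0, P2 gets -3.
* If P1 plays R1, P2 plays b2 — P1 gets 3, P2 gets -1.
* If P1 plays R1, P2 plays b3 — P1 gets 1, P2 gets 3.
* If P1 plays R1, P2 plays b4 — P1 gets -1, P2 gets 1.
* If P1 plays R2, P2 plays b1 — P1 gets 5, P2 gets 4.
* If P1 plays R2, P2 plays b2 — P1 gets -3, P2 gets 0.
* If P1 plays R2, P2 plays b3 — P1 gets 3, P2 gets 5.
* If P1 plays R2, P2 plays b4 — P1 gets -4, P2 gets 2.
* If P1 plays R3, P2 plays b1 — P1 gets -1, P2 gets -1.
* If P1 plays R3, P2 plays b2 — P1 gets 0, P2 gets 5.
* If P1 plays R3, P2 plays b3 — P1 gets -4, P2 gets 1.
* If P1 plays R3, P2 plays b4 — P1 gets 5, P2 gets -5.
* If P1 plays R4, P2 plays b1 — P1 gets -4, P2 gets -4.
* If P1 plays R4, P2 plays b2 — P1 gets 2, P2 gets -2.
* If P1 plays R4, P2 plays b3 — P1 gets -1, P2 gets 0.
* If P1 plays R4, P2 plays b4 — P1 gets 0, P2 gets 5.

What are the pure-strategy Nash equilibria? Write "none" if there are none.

The unique pure-strategy Nash equilibrium is (R2, b3).

Mark each player's best response to every combination of opponents' strategies; a profile where every player is best-responding is a pure Nash equilibrium.
P1 against b1: payoffs 0, 5, -1, -4 → best response R2.
P1 against b2: payoffs 3, -3, 0, 2 → best response R1.
P1 against b3: payoffs 1, 3, -4, -1 → best response R2.
P1 against b4: payoffs -1, -4, 5, 0 → best response R3.
P2 against R1: payoffs -3, -1, 3, 1 → best response b3.
P2 against R2: payoffs 4, 0, 5, 2 → best response b3.
P2 against R3: payoffs -1, 5, 1, -5 → best response b2.
P2 against R4: payoffs -4, -2, 0, 5 → best response b4.
Mutual best responses: (R2, b3).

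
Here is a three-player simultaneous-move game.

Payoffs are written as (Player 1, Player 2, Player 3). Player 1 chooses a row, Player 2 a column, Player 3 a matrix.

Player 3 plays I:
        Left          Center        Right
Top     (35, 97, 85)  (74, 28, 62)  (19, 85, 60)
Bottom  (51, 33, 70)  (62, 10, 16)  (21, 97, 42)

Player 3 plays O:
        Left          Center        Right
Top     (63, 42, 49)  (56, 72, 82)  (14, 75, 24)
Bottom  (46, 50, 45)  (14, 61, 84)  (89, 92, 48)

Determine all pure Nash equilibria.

(Bottom, Right, O)

(Top, Left, I): Player 1 can switch to Bottom (35 → 51). Not NE.
(Top, Left, O): Player 2 can switch to Center (42 → 72). Not NE.
(Top, Center, I): Player 2 can switch to Left (28 → 97). Not NE.
(Top, Center, O): Player 2 can switch to Right (72 → 75). Not NE.
(Top, Right, I): Player 1 can switch to Bottom (19 → 21). Not NE.
(Top, Right, O): Player 1 can switch to Bottom (14 → 89). Not NE.
(Bottom, Right, O): Player 1 gets 89, best alternative 14; Player 2 gets 92, best alternative 61; Player 3 gets 48, best alternative 42. No profitable deviation — NE.
(The remaining 5 profiles each have a profitable deviation by the same check.)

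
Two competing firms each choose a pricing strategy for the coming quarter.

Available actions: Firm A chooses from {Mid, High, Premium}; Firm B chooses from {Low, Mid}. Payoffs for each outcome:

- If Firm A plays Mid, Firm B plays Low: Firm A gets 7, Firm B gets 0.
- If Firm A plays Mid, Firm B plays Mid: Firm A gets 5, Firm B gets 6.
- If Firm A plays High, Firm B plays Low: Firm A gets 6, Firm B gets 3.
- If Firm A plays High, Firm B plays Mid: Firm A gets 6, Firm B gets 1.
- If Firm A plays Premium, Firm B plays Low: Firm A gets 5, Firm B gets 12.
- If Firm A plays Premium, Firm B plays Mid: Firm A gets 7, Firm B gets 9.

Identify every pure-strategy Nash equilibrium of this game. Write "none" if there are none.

For each strategy profile, look for a profitable unilateral deviation.
(Mid, Low): Firm B can switch to Mid (0 → 6). Not NE.
(Mid, Mid): Firm A can switch to High (5 → 6). Not NE.
(High, Low): Firm A can switch to Mid (6 → 7). Not NE.
(High, Mid): Firm A can switch to Premium (6 → 7). Not NE.
(Premium, Low): Firm A can switch to Mid (5 → 7). Not NE.
(Premium, Mid): Firm B can switch to Low (9 → 12). Not NE.

none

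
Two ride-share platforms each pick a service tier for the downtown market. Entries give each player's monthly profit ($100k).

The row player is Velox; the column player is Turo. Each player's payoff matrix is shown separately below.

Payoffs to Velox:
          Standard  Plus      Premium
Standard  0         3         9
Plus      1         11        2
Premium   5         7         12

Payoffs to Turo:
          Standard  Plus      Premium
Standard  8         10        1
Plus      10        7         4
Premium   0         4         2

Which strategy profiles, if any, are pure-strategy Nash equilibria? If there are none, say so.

none

Velox against Standard: payoffs 0, 1, 5 → best response Premium.
Velox against Plus: payoffs 3, 11, 7 → best response Plus.
Velox against Premium: payoffs 9, 2, 12 → best response Premium.
Turo against Standard: payoffs 8, 10, 1 → best response Plus.
Turo against Plus: payoffs 10, 7, 4 → best response Standard.
Turo against Premium: payoffs 0, 4, 2 → best response Plus.
No profile is a mutual best response for all players.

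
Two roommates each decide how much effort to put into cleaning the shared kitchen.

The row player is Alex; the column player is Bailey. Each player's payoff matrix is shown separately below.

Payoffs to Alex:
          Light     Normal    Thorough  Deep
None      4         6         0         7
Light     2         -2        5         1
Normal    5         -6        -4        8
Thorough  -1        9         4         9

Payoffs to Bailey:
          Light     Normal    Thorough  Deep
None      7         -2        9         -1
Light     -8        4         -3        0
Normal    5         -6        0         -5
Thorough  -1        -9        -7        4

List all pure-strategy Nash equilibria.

Check each profile: it is a Nash equilibrium iff no player can strictly gain by switching unilaterally.
(None, Light): Alex can switch to Normal (4 → 5). Not NE.
(None, Normal): Alex can switch to Thorough (6 → 9). Not NE.
(None, Thorough): Alex can switch to Light (0 → 5). Not NE.
(None, Deep): Alex can switch to Normal (7 → 8). Not NE.
(Light, Light): Alex can switch to None (2 → 4). Not NE.
(Light, Normal): Alex can switch to None (-2 → 6). Not NE.
(Normal, Light): Alex gets 5, best alternative 4; Bailey gets 5, best alternative 0. No profitable deviation — NE.
(Thorough, Deep): Alex gets 9, best alternative 8; Bailey gets 4, best alternative -1. No profitable deviation — NE.
(The remaining 8 profiles each have a profitable deviation by the same check.)

Pure-strategy Nash equilibria: (Normal, Light); (Thorough, Deep)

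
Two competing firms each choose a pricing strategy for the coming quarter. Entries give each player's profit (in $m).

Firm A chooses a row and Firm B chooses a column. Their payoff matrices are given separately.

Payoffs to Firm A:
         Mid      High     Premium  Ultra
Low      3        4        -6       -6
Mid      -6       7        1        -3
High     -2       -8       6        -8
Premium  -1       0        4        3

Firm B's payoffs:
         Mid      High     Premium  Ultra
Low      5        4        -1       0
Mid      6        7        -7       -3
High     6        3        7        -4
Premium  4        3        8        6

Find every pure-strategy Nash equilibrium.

For each strategy profile, look for a profitable unilateral deviation.
(Low, Mid): Firm A gets 3, best alternative -1; Firm B gets 5, best alternative 4. No profitable deviation — NE.
(Low, High): Firm A can switch to Mid (4 → 7). Not NE.
(Low, Premium): Firm A can switch to Mid (-6 → 1). Not NE.
(Low, Ultra): Firm A can switch to Mid (-6 → -3). Not NE.
(Mid, Mid): Firm A can switch to Low (-6 → 3). Not NE.
(Mid, High): Firm A gets 7, best alternative 4; Firm B gets 7, best alternative 6. No profitable deviation — NE.
(Mid, Premium): Firm A can switch to High (1 → 6). Not NE.
(Mid, Ultra): Firm A can switch to Premium (-3 → 3). Not NE.
(High, Mid): Firm A can switch to Low (-2 → 3). Not NE.
(High, High): Firm A can switch to Low (-8 → 4). Not NE.
(High, Premium): Firm A gets 6, best alternative 4; Firm B gets 7, best alternative 6. No profitable deviation — NE.
(High, Ultra): Firm A can switch to Low (-8 → -6). Not NE.
(Premium, Mid): Firm A can switch to Low (-1 → 3). Not NE.
(The remaining 3 profiles each have a profitable deviation by the same check.)

The pure Nash equilibria are (Low, Mid); (Mid, High); (High, Premium).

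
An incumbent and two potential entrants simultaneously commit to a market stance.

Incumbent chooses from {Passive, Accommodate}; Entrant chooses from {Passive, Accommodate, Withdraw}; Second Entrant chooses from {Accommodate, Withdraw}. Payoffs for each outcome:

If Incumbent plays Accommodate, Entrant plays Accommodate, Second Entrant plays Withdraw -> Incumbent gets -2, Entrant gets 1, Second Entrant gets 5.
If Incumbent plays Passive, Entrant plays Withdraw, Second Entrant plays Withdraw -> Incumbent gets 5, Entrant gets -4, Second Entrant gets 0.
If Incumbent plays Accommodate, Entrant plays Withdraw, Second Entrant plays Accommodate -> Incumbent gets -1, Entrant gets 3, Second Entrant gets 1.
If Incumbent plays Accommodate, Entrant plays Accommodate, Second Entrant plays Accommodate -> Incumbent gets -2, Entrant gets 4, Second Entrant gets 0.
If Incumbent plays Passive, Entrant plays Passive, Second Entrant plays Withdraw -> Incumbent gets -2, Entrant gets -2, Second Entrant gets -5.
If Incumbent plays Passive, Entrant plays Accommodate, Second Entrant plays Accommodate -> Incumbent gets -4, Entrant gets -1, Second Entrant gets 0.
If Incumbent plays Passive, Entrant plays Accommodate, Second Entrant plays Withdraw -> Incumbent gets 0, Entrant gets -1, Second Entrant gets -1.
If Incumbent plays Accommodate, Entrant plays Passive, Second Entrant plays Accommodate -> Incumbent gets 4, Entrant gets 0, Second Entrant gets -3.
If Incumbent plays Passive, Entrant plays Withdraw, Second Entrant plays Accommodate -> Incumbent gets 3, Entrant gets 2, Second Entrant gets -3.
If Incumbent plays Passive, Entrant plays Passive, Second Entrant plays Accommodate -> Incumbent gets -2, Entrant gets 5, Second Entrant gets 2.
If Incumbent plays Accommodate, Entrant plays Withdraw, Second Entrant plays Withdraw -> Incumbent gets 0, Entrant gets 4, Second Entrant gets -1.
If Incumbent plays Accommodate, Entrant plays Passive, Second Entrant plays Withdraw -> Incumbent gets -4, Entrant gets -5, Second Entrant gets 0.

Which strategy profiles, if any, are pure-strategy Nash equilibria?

This game has no pure Nash equilibrium.

For each player, find the best response to each opponent profile; mutual best responses are the pure NE.
Incumbent against (Passive, Accommodate): payoffs -2, 4 → best response Accommodate.
Incumbent against (Passive, Withdraw): payoffs -2, -4 → best response Passive.
Incumbent against (Accommodate, Accommodate): payoffs -4, -2 → best response Accommodate.
Incumbent against (Accommodate, Withdraw): payoffs 0, -2 → best response Passive.
Incumbent against (Withdraw, Accommodate): payoffs 3, -1 → best response Passive.
Incumbent against (Withdraw, Withdraw): payoffs 5, 0 → best response Passive.
Entrant against (Passive, Accommodate): payoffs 5, -1, 2 → best response Passive.
Entrant against (Passive, Withdraw): payoffs -2, -1, -4 → best response Accommodate.
Entrant against (Accommodate, Accommodate): payoffs 0, 4, 3 → best response Accommodate.
Entrant against (Accommodate, Withdraw): payoffs -5, 1, 4 → best response Withdraw.
Second Entrant against (Passive, Passive): payoffs 2, -5 → best response Accommodate.
Second Entrant against (Passive, Accommodate): payoffs 0, -1 → best response Accommodate.
Second Entrant against (Passive, Withdraw): payoffs -3, 0 → best response Withdraw.
Second Entrant against (Accommodate, Passive): payoffs -3, 0 → best response Withdraw.
Second Entrant against (Accommodate, Accommodate): payoffs 0, 5 → best response Withdraw.
Second Entrant against (Accommodate, Withdraw): payoffs 1, -1 → best response Accommodate.
No profile is a mutual best response for all players.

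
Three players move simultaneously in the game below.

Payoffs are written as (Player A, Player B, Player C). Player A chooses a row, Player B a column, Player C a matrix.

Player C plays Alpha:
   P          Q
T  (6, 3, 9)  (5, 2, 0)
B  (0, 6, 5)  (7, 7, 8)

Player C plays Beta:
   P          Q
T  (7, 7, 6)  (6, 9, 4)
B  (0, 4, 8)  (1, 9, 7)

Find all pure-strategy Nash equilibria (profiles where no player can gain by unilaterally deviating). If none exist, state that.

Pure-strategy Nash equilibria: (T, P, Alpha) and (T, Q, Beta) and (B, Q, Alpha)

Check each profile: it is a Nash equilibrium iff no player can strictly gain by switching unilaterally.
(T, P, Alpha): Player A gets 6, best alternative 0; Player B gets 3, best alternative 2; Player C gets 9, best alternative 6. No profitable deviation — NE.
(T, P, Beta): Player B can switch to Q (7 → 9). Not NE.
(T, Q, Alpha): Player A can switch to B (5 → 7). Not NE.
(T, Q, Beta): Player A gets 6, best alternative 1; Player B gets 9, best alternative 7; Player C gets 4, best alternative 0. No profitable deviation — NE.
(B, P, Alpha): Player A can switch to T (0 → 6). Not NE.
(B, P, Beta): Player A can switch to T (0 → 7). Not NE.
(B, Q, Alpha): Player A gets 7, best alternative 5; Player B gets 7, best alternative 6; Player C gets 8, best alternative 7. No profitable deviation — NE.
(B, Q, Beta): Player A can switch to T (1 → 6). Not NE.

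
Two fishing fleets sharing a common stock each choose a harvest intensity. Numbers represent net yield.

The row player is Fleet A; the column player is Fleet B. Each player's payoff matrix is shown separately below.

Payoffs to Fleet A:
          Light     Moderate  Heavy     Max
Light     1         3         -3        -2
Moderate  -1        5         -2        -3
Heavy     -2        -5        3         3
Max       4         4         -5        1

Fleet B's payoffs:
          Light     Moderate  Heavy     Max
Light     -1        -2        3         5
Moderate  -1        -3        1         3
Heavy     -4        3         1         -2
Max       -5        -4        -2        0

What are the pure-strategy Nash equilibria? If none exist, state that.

Mark each player's best response to every combination of opponents' strategies; a profile where every player is best-responding is a pure Nash equilibrium.
Fleet A against Light: payoffs 1, -1, -2, 4 → best response Max.
Fleet A against Moderate: payoffs 3, 5, -5, 4 → best response Moderate.
Fleet A against Heavy: payoffs -3, -2, 3, -5 → best response Heavy.
Fleet A against Max: payoffs -2, -3, 3, 1 → best response Heavy.
Fleet B against Light: payoffs -1, -2, 3, 5 → best response Max.
Fleet B against Moderate: payoffs -1, -3, 1, 3 → best response Max.
Fleet B against Heavy: payoffs -4, 3, 1, -2 → best response Moderate.
Fleet B against Max: payoffs -5, -4, -2, 0 → best response Max.
No profile is a mutual best response for all players.

There is no pure-strategy Nash equilibrium.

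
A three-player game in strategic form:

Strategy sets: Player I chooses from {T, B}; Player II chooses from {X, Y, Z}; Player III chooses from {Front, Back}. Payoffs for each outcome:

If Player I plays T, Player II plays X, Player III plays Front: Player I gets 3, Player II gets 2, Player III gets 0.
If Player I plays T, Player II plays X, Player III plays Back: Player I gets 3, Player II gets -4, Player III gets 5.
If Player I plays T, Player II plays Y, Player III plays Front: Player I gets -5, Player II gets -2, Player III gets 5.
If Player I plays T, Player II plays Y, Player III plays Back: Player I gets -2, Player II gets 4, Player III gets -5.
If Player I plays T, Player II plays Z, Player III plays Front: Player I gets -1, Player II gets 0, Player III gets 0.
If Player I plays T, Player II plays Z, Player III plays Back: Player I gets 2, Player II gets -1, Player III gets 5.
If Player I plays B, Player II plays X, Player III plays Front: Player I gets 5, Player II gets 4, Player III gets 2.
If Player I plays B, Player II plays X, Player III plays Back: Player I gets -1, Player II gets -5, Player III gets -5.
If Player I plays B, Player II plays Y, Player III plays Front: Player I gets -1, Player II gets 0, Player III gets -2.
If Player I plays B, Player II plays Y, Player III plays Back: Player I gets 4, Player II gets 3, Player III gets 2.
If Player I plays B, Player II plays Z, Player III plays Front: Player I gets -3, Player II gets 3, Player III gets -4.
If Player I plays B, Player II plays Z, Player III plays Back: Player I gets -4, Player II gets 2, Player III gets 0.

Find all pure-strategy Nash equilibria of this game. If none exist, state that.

Player I against (X, Front): payoffs 3, 5 → best response B.
Player I against (X, Back): payoffs 3, -1 → best response T.
Player I against (Y, Front): payoffs -5, -1 → best response B.
Player I against (Y, Back): payoffs -2, 4 → best response B.
Player I against (Z, Front): payoffs -1, -3 → best response T.
Player I against (Z, Back): payoffs 2, -4 → best response T.
Player II against (T, Front): payoffs 2, -2, 0 → best response X.
Player II against (T, Back): payoffs -4, 4, -1 → best response Y.
Player II against (B, Front): payoffs 4, 0, 3 → best response X.
Player II against (B, Back): payoffs -5, 3, 2 → best response Y.
Player III against (T, X): payoffs 0, 5 → best response Back.
Player III against (T, Y): payoffs 5, -5 → best response Front.
Player III against (T, Z): payoffs 0, 5 → best response Back.
Player III against (B, X): payoffs 2, -5 → best response Front.
Player III against (B, Y): payoffs -2, 2 → best response Back.
Player III against (B, Z): payoffs -4, 0 → best response Back.
Mutual best responses: (B, X, Front); (B, Y, Back).

The pure Nash equilibria are (B, X, Front); (B, Y, Back).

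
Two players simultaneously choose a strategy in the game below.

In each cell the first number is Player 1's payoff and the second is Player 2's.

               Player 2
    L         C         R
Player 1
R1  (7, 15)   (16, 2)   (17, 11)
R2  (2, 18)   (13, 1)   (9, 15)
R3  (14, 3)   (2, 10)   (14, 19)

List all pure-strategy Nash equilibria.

This game has no pure Nash equilibrium.

Mark each player's best response to every combination of opponents' strategies; a profile where every player is best-responding is a pure Nash equilibrium.
Player 1 against L: payoffs 7, 2, 14 → best response R3.
Player 1 against C: payoffs 16, 13, 2 → best response R1.
Player 1 against R: payoffs 17, 9, 14 → best response R1.
Player 2 against R1: payoffs 15, 2, 11 → best response L.
Player 2 against R2: payoffs 18, 1, 15 → best response L.
Player 2 against R3: payoffs 3, 10, 19 → best response R.
No profile is a mutual best response for all players.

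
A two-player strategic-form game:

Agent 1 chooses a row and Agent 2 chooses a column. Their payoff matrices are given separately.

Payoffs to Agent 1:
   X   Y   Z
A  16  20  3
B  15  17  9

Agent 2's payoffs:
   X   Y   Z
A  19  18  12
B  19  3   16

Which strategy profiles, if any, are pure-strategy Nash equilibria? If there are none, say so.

Agent 1 against X: payoffs 16, 15 → best response A.
Agent 1 against Y: payoffs 20, 17 → best response A.
Agent 1 against Z: payoffs 3, 9 → best response B.
Agent 2 against A: payoffs 19, 18, 12 → best response X.
Agent 2 against B: payoffs 19, 3, 16 → best response X.
Mutual best responses: (A, X).

(A, X)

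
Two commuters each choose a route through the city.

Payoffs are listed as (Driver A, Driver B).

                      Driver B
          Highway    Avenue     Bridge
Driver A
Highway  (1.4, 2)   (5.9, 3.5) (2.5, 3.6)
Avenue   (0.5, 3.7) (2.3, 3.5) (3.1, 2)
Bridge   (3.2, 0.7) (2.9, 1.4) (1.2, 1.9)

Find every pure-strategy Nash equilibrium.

(Highway, Highway): Driver A can switch to Bridge (1.4 → 3.2). Not NE.
(Highway, Avenue): Driver B can switch to Bridge (3.5 → 3.6). Not NE.
(Highway, Bridge): Driver A can switch to Avenue (2.5 → 3.1). Not NE.
(Avenue, Highway): Driver A can switch to Highway (0.5 → 1.4). Not NE.
(Avenue, Avenue): Driver A can switch to Highway (2.3 → 5.9). Not NE.
(Avenue, Bridge): Driver B can switch to Highway (2 → 3.7). Not NE.
(Bridge, Highway): Driver B can switch to Avenue (0.7 → 1.4). Not NE.
(Bridge, Avenue): Driver A can switch to Highway (2.9 → 5.9). Not NE.
(Bridge, Bridge): Driver A can switch to Highway (1.2 → 2.5). Not NE.

No pure-strategy Nash equilibrium.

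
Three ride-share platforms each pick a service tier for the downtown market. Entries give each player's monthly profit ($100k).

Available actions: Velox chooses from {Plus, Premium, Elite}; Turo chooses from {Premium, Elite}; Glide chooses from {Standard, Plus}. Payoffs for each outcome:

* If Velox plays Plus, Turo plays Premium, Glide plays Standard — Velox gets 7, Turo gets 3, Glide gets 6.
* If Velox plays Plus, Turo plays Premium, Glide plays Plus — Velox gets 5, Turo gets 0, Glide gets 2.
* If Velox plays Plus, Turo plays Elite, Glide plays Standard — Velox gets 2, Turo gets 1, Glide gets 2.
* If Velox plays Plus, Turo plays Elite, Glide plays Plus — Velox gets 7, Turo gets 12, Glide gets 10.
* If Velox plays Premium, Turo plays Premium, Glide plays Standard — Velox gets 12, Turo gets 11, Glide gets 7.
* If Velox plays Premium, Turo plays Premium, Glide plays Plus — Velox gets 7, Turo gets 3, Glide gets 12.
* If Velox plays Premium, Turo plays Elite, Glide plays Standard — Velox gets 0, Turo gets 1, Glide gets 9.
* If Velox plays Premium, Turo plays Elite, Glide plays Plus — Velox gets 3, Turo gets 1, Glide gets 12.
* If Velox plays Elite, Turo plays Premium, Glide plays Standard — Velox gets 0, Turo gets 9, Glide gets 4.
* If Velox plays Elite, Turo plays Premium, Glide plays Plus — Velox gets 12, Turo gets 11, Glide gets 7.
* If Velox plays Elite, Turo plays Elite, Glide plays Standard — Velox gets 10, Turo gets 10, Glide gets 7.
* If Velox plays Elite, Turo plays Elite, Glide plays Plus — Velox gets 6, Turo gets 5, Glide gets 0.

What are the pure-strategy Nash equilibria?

(Plus, Elite, Plus) and (Elite, Premium, Plus) and (Elite, Elite, Standard)

Velox against (Premium, Standard): payoffs 7, 12, 0 → best response Premium.
Velox against (Premium, Plus): payoffs 5, 7, 12 → best response Elite.
Velox against (Elite, Standard): payoffs 2, 0, 10 → best response Elite.
Velox against (Elite, Plus): payoffs 7, 3, 6 → best response Plus.
Turo against (Plus, Standard): payoffs 3, 1 → best response Premium.
Turo against (Plus, Plus): payoffs 0, 12 → best response Elite.
Turo against (Premium, Standard): payoffs 11, 1 → best response Premium.
Turo against (Premium, Plus): payoffs 3, 1 → best response Premium.
Turo against (Elite, Standard): payoffs 9, 10 → best response Elite.
Turo against (Elite, Plus): payoffs 11, 5 → best response Premium.
Glide against (Plus, Premium): payoffs 6, 2 → best response Standard.
Glide against (Plus, Elite): payoffs 2, 10 → best response Plus.
Glide against (Premium, Premium): payoffs 7, 12 → best response Plus.
Glide against (Premium, Elite): payoffs 9, 12 → best response Plus.
Glide against (Elite, Premium): payoffs 4, 7 → best response Plus.
Glide against (Elite, Elite): payoffs 7, 0 → best response Standard.
Mutual best responses: (Plus, Elite, Plus); (Elite, Premium, Plus); (Elite, Elite, Standard).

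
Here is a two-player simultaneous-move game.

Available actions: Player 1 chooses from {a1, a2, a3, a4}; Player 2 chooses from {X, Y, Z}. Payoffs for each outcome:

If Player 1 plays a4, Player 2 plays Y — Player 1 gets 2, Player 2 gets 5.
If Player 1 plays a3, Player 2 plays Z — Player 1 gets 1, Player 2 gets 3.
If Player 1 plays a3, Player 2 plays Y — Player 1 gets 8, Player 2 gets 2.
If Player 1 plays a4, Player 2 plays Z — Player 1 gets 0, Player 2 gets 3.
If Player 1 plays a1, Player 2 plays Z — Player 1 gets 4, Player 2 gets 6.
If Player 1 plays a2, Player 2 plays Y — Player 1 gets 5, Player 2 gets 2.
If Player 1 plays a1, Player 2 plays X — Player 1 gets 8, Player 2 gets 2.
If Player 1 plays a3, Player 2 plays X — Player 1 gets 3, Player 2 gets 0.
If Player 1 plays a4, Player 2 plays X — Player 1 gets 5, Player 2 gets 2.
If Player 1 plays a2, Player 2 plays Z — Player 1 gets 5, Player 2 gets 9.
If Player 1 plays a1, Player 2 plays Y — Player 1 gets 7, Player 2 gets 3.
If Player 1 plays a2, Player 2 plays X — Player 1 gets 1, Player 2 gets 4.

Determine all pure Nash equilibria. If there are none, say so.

For each strategy profile, look for a profitable unilateral deviation.
(a1, X): Player 2 can switch to Y (2 → 3). Not NE.
(a1, Y): Player 1 can switch to a3 (7 → 8). Not NE.
(a1, Z): Player 1 can switch to a2 (4 → 5). Not NE.
(a2, X): Player 1 can switch to a1 (1 → 8). Not NE.
(a2, Y): Player 1 can switch to a1 (5 → 7). Not NE.
(a2, Z): Player 1 gets 5, best alternative 4; Player 2 gets 9, best alternative 4. No profitable deviation — NE.
(a3, X): Player 1 can switch to a1 (3 → 8). Not NE.
(a3, Y): Player 2 can switch to Z (2 → 3). Not NE.
(a3, Z): Player 1 can switch to a1 (1 → 4). Not NE.
(a4, X): Player 1 can switch to a1 (5 → 8). Not NE.
(a4, Y): Player 1 can switch to a1 (2 → 7). Not NE.
(The remaining 1 profile has a profitable deviation by the same check.)

The unique pure-strategy Nash equilibrium is (a2, Z).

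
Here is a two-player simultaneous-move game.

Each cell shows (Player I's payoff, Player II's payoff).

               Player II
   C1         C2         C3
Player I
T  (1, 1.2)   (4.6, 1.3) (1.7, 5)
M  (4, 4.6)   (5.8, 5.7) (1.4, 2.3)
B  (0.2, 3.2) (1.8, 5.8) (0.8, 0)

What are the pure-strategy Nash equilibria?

(T, C1): Player I can switch to M (1 → 4). Not NE.
(T, C2): Player I can switch to M (4.6 → 5.8). Not NE.
(T, C3): Player I gets 1.7, best alternative 1.4; Player II gets 5, best alternative 1.3. No profitable deviation — NE.
(M, C1): Player II can switch to C2 (4.6 → 5.7). Not NE.
(M, C2): Player I gets 5.8, best alternative 4.6; Player II gets 5.7, best alternative 4.6. No profitable deviation — NE.
(M, C3): Player I can switch to T (1.4 → 1.7). Not NE.
(B, C1): Player I can switch to T (0.2 → 1). Not NE.
(B, C2): Player I can switch to T (1.8 → 4.6). Not NE.
(B, C3): Player I can switch to T (0.8 → 1.7). Not NE.

Pure-strategy Nash equilibria: (T, C3) and (M, C2)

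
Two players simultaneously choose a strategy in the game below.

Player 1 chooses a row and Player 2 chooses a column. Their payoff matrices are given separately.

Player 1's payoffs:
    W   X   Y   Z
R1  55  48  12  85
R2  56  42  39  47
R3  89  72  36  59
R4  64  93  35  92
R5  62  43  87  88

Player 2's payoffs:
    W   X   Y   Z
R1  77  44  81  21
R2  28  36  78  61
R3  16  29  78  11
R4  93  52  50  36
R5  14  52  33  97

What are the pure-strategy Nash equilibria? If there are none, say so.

Player 1 against W: payoffs 55, 56, 89, 64, 62 → best response R3.
Player 1 against X: payoffs 48, 42, 72, 93, 43 → best response R4.
Player 1 against Y: payoffs 12, 39, 36, 35, 87 → best response R5.
Player 1 against Z: payoffs 85, 47, 59, 92, 88 → best response R4.
Player 2 against R1: payoffs 77, 44, 81, 21 → best response Y.
Player 2 against R2: payoffs 28, 36, 78, 61 → best response Y.
Player 2 against R3: payoffs 16, 29, 78, 11 → best response Y.
Player 2 against R4: payoffs 93, 52, 50, 36 → best response W.
Player 2 against R5: payoffs 14, 52, 33, 97 → best response Z.
No profile is a mutual best response for all players.

There is no pure-strategy Nash equilibrium.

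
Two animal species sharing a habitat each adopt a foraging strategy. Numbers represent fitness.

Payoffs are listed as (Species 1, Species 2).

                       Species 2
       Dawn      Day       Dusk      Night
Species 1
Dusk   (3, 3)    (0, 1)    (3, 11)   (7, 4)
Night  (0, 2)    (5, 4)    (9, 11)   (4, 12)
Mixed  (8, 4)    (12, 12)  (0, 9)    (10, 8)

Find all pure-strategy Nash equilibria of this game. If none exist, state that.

(Dusk, Dawn): Species 1 can switch to Mixed (3 → 8). Not NE.
(Dusk, Day): Species 1 can switch to Night (0 → 5). Not NE.
(Dusk, Dusk): Species 1 can switch to Night (3 → 9). Not NE.
(Dusk, Night): Species 1 can switch to Mixed (7 → 10). Not NE.
(Night, Dawn): Species 1 can switch to Dusk (0 → 3). Not NE.
(Night, Day): Species 1 can switch to Mixed (5 → 12). Not NE.
(Night, Dusk): Species 2 can switch to Night (11 → 12). Not NE.
(Night, Night): Species 1 can switch to Dusk (4 → 7). Not NE.
(Mixed, Day): Species 1 gets 12, best alternative 5; Species 2 gets 12, best alternative 9. No profitable deviation — NE.
(The remaining 3 profiles each have a profitable deviation by the same check.)

(Mixed, Day)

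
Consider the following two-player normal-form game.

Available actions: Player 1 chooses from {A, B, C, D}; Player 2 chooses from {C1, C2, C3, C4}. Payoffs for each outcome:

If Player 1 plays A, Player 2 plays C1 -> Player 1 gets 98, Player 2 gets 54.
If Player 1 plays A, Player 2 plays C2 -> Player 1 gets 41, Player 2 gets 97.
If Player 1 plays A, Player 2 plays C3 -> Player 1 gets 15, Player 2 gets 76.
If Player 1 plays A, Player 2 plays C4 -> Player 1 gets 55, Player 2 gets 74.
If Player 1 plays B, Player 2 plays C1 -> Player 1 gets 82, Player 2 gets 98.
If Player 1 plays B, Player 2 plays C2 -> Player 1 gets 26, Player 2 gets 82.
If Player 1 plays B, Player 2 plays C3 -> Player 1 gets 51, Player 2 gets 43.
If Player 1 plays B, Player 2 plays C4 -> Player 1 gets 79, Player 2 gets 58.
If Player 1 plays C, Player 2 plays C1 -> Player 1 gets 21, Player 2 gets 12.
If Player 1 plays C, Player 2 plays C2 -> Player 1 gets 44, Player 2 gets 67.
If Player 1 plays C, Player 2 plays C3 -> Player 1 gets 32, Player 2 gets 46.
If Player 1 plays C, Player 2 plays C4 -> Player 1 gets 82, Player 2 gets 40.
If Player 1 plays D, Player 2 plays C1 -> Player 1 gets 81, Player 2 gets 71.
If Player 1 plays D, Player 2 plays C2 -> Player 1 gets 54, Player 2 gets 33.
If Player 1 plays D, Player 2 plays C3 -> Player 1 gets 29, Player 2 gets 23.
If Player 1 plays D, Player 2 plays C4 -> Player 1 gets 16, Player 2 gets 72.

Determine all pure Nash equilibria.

(A, C1): Player 2 can switch to C2 (54 → 97). Not NE.
(A, C2): Player 1 can switch to C (41 → 44). Not NE.
(A, C3): Player 1 can switch to B (15 → 51). Not NE.
(A, C4): Player 1 can switch to B (55 → 79). Not NE.
(B, C1): Player 1 can switch to A (82 → 98). Not NE.
(B, C2): Player 1 can switch to A (26 → 41). Not NE.
(The remaining 10 profiles each have a profitable deviation by the same check.)

This game has no pure Nash equilibrium.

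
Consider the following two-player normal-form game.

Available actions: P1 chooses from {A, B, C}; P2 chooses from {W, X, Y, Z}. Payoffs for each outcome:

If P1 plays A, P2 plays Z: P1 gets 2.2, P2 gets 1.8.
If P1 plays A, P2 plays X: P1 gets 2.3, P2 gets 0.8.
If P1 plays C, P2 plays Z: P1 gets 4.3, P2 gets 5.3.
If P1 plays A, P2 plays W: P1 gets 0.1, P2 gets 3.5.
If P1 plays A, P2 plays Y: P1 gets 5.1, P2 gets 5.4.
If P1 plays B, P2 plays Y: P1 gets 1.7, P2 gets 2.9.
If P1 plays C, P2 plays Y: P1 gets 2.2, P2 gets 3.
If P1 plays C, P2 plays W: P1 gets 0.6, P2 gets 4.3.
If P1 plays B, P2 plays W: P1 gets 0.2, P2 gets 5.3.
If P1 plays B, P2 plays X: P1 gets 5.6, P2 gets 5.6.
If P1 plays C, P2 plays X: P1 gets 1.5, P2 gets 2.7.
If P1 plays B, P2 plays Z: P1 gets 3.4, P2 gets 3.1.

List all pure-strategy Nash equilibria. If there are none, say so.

Pure-strategy Nash equilibria: (A, Y), (B, X), (C, Z)

Check each profile: it is a Nash equilibrium iff no player can strictly gain by switching unilaterally.
(A, W): P1 can switch to B (0.1 → 0.2). Not NE.
(A, X): P1 can switch to B (2.3 → 5.6). Not NE.
(A, Y): P1 gets 5.1, best alternative 2.2; P2 gets 5.4, best alternative 3.5. No profitable deviation — NE.
(A, Z): P1 can switch to B (2.2 → 3.4). Not NE.
(B, W): P1 can switch to C (0.2 → 0.6). Not NE.
(B, X): P1 gets 5.6, best alternative 2.3; P2 gets 5.6, best alternative 5.3. No profitable deviation — NE.
(B, Y): P1 can switch to A (1.7 → 5.1). Not NE.
(B, Z): P1 can switch to C (3.4 → 4.3). Not NE.
(C, Z): P1 gets 4.3, best alternative 3.4; P2 gets 5.3, best alternative 4.3. No profitable deviation — NE.
(The remaining 3 profiles each have a profitable deviation by the same check.)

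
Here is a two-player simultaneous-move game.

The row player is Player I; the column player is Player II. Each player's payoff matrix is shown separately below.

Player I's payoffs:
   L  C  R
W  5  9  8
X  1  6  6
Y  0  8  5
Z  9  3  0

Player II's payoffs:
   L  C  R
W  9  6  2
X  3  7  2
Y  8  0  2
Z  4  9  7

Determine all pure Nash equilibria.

There is no pure-strategy Nash equilibrium.

Player I against L: payoffs 5, 1, 0, 9 → best response Z.
Player I against C: payoffs 9, 6, 8, 3 → best response W.
Player I against R: payoffs 8, 6, 5, 0 → best response W.
Player II against W: payoffs 9, 6, 2 → best response L.
Player II against X: payoffs 3, 7, 2 → best response C.
Player II against Y: payoffs 8, 0, 2 → best response L.
Player II against Z: payoffs 4, 9, 7 → best response C.
No profile is a mutual best response for all players.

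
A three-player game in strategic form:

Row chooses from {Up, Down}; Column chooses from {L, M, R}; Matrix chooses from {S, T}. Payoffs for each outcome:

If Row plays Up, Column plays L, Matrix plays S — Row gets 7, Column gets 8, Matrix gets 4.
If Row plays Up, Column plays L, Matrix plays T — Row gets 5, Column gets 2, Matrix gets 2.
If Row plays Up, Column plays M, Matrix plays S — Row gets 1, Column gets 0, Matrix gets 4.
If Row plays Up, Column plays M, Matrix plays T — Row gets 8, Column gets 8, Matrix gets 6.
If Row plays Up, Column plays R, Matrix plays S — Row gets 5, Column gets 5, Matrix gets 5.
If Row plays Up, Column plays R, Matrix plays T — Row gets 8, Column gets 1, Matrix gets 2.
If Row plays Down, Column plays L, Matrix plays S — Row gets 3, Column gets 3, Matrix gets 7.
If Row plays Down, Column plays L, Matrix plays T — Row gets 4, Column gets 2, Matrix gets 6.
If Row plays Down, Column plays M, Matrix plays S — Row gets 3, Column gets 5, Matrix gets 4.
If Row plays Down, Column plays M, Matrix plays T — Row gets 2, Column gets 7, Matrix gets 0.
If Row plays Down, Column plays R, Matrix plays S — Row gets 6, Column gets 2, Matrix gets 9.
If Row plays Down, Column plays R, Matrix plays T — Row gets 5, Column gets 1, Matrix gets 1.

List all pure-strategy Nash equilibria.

Row against (L, S): payoffs 7, 3 → best response Up.
Row against (L, T): payoffs 5, 4 → best response Up.
Row against (M, S): payoffs 1, 3 → best response Down.
Row against (M, T): payoffs 8, 2 → best response Up.
Row against (R, S): payoffs 5, 6 → best response Down.
Row against (R, T): payoffs 8, 5 → best response Up.
Column against (Up, S): payoffs 8, 0, 5 → best response L.
Column against (Up, T): payoffs 2, 8, 1 → best response M.
Column against (Down, S): payoffs 3, 5, 2 → best response M.
Column against (Down, T): payoffs 2, 7, 1 → best response M.
Matrix against (Up, L): payoffs 4, 2 → best response S.
Matrix against (Up, M): payoffs 4, 6 → best response T.
Matrix against (Up, R): payoffs 5, 2 → best response S.
Matrix against (Down, L): payoffs 7, 6 → best response S.
Matrix against (Down, M): payoffs 4, 0 → best response S.
Matrix against (Down, R): payoffs 9, 1 → best response S.
Mutual best responses: (Up, L, S); (Up, M, T); (Down, M, S).

The pure Nash equilibria are (Up, L, S) and (Up, M, T) and (Down, M, S).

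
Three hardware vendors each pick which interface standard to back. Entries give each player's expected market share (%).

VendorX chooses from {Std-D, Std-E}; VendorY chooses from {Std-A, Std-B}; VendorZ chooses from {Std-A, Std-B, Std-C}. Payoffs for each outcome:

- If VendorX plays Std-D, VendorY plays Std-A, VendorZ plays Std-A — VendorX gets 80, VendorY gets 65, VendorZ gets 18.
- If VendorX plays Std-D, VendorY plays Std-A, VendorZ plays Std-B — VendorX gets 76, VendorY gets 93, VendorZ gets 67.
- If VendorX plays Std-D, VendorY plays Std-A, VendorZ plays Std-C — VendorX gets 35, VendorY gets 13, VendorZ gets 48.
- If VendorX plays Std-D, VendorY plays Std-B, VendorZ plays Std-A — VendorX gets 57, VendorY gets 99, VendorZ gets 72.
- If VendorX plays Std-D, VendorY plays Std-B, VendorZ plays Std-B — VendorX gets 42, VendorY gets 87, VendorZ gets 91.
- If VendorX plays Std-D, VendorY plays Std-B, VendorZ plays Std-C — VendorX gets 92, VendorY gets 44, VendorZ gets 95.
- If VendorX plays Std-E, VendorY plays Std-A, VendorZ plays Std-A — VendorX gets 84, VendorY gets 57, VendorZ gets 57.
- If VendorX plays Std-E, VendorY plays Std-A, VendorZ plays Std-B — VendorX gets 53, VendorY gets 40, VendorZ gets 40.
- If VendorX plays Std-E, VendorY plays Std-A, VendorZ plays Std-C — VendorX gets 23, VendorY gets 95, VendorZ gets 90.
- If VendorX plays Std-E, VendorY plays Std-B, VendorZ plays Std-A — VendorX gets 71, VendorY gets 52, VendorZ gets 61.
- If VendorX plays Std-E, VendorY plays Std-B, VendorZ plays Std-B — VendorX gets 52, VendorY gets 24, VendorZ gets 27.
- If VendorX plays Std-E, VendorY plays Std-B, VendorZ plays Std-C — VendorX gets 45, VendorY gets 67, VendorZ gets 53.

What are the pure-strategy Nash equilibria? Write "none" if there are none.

VendorX against (Std-A, Std-A): payoffs 80, 84 → best response Std-E.
VendorX against (Std-A, Std-B): payoffs 76, 53 → best response Std-D.
VendorX against (Std-A, Std-C): payoffs 35, 23 → best response Std-D.
VendorX against (Std-B, Std-A): payoffs 57, 71 → best response Std-E.
VendorX against (Std-B, Std-B): payoffs 42, 52 → best response Std-E.
VendorX against (Std-B, Std-C): payoffs 92, 45 → best response Std-D.
VendorY against (Std-D, Std-A): payoffs 65, 99 → best response Std-B.
VendorY against (Std-D, Std-B): payoffs 93, 87 → best response Std-A.
VendorY against (Std-D, Std-C): payoffs 13, 44 → best response Std-B.
VendorY against (Std-E, Std-A): payoffs 57, 52 → best response Std-A.
VendorY against (Std-E, Std-B): payoffs 40, 24 → best response Std-A.
VendorY against (Std-E, Std-C): payoffs 95, 67 → best response Std-A.
VendorZ against (Std-D, Std-A): payoffs 18, 67, 48 → best response Std-B.
VendorZ against (Std-D, Std-B): payoffs 72, 91, 95 → best response Std-C.
VendorZ against (Std-E, Std-A): payoffs 57, 40, 90 → best response Std-C.
VendorZ against (Std-E, Std-B): payoffs 61, 27, 53 → best response Std-A.
Mutual best responses: (Std-D, Std-A, Std-B); (Std-D, Std-B, Std-C).

Pure-strategy Nash equilibria: (Std-D, Std-A, Std-B) and (Std-D, Std-B, Std-C)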